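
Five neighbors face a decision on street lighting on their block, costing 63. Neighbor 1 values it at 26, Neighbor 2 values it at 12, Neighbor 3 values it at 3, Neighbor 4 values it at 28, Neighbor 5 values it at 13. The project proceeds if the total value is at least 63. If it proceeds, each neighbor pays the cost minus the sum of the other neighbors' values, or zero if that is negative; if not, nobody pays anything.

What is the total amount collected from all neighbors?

Total value 82 ≥ cost 63, so it is built.
Neighbor 1: others sum to 56; max(0, 63 - 56) = 7.
Neighbor 2: others sum to 70; max(0, 63 - 70) = 0.
Neighbor 3: others sum to 79; max(0, 63 - 79) = 0.
Neighbor 4: others sum to 54; max(0, 63 - 54) = 9.
Neighbor 5: others sum to 69; max(0, 63 - 69) = 0.
Total collected = 7 + 0 + 0 + 9 + 0 = 16.

16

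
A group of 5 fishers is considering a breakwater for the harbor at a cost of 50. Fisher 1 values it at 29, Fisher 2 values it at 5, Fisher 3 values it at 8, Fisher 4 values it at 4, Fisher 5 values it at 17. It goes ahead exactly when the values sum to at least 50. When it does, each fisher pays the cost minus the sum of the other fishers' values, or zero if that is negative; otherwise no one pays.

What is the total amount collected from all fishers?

20

Total value 63 ≥ cost 50, so it is built.
Fisher 1: others sum to 34; max(0, 50 - 34) = 16.
Fisher 2: others sum to 58; max(0, 50 - 58) = 0.
Fisher 3: others sum to 55; max(0, 50 - 55) = 0.
Fisher 4: others sum to 59; max(0, 50 - 59) = 0.
Fisher 5: others sum to 46; max(0, 50 - 46) = 4.
Total collected = 16 + 0 + 0 + 0 + 4 = 20.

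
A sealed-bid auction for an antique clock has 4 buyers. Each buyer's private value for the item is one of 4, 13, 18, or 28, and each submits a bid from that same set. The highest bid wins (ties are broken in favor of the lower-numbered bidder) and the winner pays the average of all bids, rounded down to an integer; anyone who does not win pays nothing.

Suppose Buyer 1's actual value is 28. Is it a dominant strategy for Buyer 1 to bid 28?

Consider the case where Buyer 2 bids 4, Buyer 3 bids 4 and Buyer 4 bids 4.
Truthful bid 28: wins, pays 10, utility 28 - 10 = 18.
Bid 4 instead: wins, pays 4, utility 28 - 4 = 24.
Since 24 > 18, bidding 4 is strictly better here, so truthful bidding is not dominant.

No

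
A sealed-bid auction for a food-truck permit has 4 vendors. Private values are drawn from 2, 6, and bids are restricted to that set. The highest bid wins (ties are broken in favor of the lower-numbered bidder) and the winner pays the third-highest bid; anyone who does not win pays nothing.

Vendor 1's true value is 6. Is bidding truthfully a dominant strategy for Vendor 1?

Yes

Check each profile of the others' bids and compare truth against every alternative bid.
Others bid (2, 2, 6): truth gives 4, best alternative gives 0.
Others bid (2, 6, 2): truth gives 4, best alternative gives 0.
Others bid (6, 2, 2): truth gives 4, best alternative gives 0.
Others bid (2, 2, 2): truth gives 4, best alternative gives 4.
Others bid (2, 6, 6): truth gives 0, best alternative gives 0.
Others bid (6, 2, 6): truth gives 0, best alternative gives 0.
(Remaining 2 profiles checked similarly; truth is weakly best in each.)
In every case the truthful bid is at least as good as any alternative, so it is a dominant strategy.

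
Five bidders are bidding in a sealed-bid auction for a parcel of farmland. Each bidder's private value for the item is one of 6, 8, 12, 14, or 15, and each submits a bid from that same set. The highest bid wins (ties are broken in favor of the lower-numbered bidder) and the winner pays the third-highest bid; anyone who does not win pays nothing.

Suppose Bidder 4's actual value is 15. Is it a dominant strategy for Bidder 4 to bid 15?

Check each profile of the others' bids and compare truth against every alternative bid.
Others bid (6, 6, 6, 15): truth gives 9, best alternative gives 0.
Others bid (6, 6, 14, 6): truth gives 9, best alternative gives 0.
Others bid (6, 14, 6, 6): truth gives 9, best alternative gives 0.
Others bid (14, 6, 6, 6): truth gives 9, best alternative gives 0.
Others bid (6, 6, 8, 15): truth gives 7, best alternative gives 0.
Others bid (6, 6, 14, 8): truth gives 7, best alternative gives 0.
(Remaining 619 profiles checked similarly; truth is weakly best in each.)
In every case the truthful bid is at least as good as any alternative, so it is a dominant strategy.

Yes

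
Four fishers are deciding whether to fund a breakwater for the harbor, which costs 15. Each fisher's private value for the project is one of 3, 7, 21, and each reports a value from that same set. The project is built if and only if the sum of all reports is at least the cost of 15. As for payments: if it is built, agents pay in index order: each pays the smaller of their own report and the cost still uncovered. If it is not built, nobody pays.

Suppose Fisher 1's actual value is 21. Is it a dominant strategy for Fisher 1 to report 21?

Consider the case where Fisher 2 reports 3, Fisher 3 reports 3 and Fisher 4 reports 3.
Truthful report 21: project built, pays 15, utility 21 - 15 = 6.
Report 7 instead: project built, pays 7, utility 21 - 7 = 14.
Since 14 > 6, reporting 7 is strictly better here, so truthful reporting is not dominant.

No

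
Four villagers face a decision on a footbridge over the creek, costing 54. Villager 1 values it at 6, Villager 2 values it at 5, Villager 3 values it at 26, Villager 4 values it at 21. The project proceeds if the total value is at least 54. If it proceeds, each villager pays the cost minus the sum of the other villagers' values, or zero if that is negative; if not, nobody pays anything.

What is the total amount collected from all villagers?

Total value 58 ≥ cost 54, so it is built.
Villager 1: others sum to 52; max(0, 54 - 52) = 2.
Villager 2: others sum to 53; max(0, 54 - 53) = 1.
Villager 3: others sum to 32; max(0, 54 - 32) = 22.
Villager 4: others sum to 37; max(0, 54 - 37) = 17.
Total collected = 2 + 1 + 22 + 17 = 42.

42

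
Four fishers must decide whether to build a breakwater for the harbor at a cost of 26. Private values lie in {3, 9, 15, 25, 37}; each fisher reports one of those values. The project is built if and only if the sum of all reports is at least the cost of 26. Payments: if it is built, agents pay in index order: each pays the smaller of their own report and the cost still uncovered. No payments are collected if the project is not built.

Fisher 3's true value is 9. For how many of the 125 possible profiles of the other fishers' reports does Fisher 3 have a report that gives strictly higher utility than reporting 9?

20

Others report (3, 3, 25): truth gives 0; report 3 gives 6 > 0. Violating.
Others report (3, 3, 37): truth gives 0; report 3 gives 6 > 0. Violating.
Others report (3, 9, 15): truth gives 0; report 3 gives 6 > 0. Violating.
Others report (3, 9, 25): truth gives 0; report 3 gives 6 > 0. Violating.
Others report (3, 3, 3): truth gives 0; no alternative beats it.
Others report (3, 3, 9): truth gives 0; no alternative beats it.
(Checking all 125 profiles: 20 have a profitable deviation, 105 do not.)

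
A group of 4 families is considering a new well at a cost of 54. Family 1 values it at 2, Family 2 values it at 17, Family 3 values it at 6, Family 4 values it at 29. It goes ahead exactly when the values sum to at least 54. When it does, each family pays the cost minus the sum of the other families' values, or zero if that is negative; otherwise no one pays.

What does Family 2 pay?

Total value 54 ≥ cost 54, so the project is built.
The other families' values sum to 37.
Cost minus that sum is 54 - 37 = 17.

17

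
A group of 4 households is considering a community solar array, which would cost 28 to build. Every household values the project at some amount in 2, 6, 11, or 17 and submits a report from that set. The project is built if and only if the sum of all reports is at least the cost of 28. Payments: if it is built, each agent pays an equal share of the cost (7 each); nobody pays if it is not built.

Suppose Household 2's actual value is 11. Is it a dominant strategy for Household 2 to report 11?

Consider the case where Household 1 reports 2, Household 3 reports 2 and Household 4 reports 11.
Truthful report 11: project not built, utility 0.
Report 17 instead: project built, pays 7, utility 11 - 7 = 4.
Since 4 > 0, reporting 17 is strictly better here, so truthful reporting is not dominant.

No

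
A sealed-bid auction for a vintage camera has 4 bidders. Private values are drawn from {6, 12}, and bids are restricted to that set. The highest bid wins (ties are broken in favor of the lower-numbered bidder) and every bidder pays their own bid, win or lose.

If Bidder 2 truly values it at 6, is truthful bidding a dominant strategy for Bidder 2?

Check each profile of the others' bids and compare truth against every alternative bid.
Others bid (12, 6, 6): truth gives -6, best alternative gives -12.
Others bid (12, 6, 12): truth gives -6, best alternative gives -12.
Others bid (12, 12, 6): truth gives -6, best alternative gives -12.
Others bid (12, 12, 12): truth gives -6, best alternative gives -12.
Others bid (6, 6, 6): truth gives -6, best alternative gives -6.
Others bid (6, 6, 12): truth gives -6, best alternative gives -6.
(Remaining 2 profiles checked similarly; truth is weakly best in each.)
In every case the truthful bid is at least as good as any alternative, so it is a dominant strategy.

Yes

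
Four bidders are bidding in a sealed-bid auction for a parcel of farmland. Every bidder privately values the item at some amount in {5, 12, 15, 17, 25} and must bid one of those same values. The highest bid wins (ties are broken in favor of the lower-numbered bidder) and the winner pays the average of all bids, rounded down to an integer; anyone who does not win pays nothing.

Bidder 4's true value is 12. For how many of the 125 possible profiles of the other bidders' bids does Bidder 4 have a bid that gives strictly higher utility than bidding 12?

9

Others bid (5, 5, 12): truth gives 0; bid 15 gives 3 > 0. Violating.
Others bid (5, 5, 15): truth gives 0; bid 17 gives 2 > 0. Violating.
Others bid (5, 12, 5): truth gives 0; bid 15 gives 3 > 0. Violating.
Others bid (5, 12, 12): truth gives 0; bid 15 gives 1 > 0. Violating.
Others bid (5, 5, 5): truth gives 6; no alternative beats it.
Others bid (5, 5, 17): truth gives 0; no alternative beats it.
(Checking all 125 profiles: 9 have a profitable deviation, 116 do not.)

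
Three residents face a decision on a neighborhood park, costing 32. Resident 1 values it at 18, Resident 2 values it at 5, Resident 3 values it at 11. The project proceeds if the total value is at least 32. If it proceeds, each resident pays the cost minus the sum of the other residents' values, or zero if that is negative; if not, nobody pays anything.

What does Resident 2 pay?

Total value 34 ≥ cost 32, so the project is built.
The other residents' values sum to 29.
Cost minus that sum is 32 - 29 = 3.

3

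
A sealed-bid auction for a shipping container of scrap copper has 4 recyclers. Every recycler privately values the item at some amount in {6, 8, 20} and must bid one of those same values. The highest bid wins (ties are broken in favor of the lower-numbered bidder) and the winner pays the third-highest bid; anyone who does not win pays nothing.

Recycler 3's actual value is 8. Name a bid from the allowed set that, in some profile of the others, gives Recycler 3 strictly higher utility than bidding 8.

20

Suppose Recycler 1 bids 6, Recycler 2 bids 6 and Recycler 4 bids 20.
Bid 8: loses, pays 0, utility 0.
Bid 20: wins, pays 6, utility 8 - 6 = 2.
So bidding 20 beats truth here (2 > 0).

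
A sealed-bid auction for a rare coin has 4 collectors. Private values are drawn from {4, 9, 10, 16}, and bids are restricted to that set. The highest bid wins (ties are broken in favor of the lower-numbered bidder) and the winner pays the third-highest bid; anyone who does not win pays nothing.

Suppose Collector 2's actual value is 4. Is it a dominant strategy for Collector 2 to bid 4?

Yes

Check each profile of the others' bids and compare truth against every alternative bid.
Others bid (4, 9, 9): truth gives 0, best alternative gives -5.
Others bid (4, 4, 4): truth gives 0, best alternative gives 0.
Others bid (4, 4, 9): truth gives 0, best alternative gives 0.
Others bid (4, 4, 10): truth gives 0, best alternative gives 0.
Others bid (4, 4, 16): truth gives 0, best alternative gives 0.
Others bid (4, 9, 4): truth gives 0, best alternative gives 0.
(Remaining 58 profiles checked similarly; truth is weakly best in each.)
In every case the truthful bid is at least as good as any alternative, so it is a dominant strategy.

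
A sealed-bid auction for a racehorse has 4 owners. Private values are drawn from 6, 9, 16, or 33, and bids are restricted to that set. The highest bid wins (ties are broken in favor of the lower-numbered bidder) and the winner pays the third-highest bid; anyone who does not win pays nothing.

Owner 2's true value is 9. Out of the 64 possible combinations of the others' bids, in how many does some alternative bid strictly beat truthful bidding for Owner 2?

6

Others bid (6, 6, 16): truth gives 0; bid 16 gives 3 > 0. Violating.
Others bid (6, 6, 33): truth gives 0; bid 33 gives 3 > 0. Violating.
Others bid (6, 16, 6): truth gives 0; bid 16 gives 3 > 0. Violating.
Others bid (6, 33, 6): truth gives 0; bid 33 gives 3 > 0. Violating.
Others bid (6, 6, 6): truth gives 3; no alternative beats it.
Others bid (6, 6, 9): truth gives 3; no alternative beats it.
(Checking all 64 profiles: 6 have a profitable deviation, 58 do not.)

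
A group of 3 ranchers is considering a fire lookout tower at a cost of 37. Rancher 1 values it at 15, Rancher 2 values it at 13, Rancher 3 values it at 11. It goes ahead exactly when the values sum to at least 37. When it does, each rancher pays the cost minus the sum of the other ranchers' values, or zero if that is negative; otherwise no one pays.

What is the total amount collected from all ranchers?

33

Total value 39 ≥ cost 37, so it is built.
Rancher 1: others sum to 24; max(0, 37 - 24) = 13.
Rancher 2: others sum to 26; max(0, 37 - 26) = 11.
Rancher 3: others sum to 28; max(0, 37 - 28) = 9.
Total collected = 13 + 11 + 9 = 33.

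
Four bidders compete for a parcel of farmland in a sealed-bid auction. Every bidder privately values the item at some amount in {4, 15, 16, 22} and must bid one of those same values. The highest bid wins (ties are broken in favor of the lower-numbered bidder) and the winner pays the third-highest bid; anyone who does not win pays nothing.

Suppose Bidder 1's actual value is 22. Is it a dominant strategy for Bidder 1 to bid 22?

Yes

Check each profile of the others' bids and compare truth against every alternative bid.
Others bid (4, 4, 22): truth gives 18, best alternative gives 0.
Others bid (4, 22, 4): truth gives 18, best alternative gives 0.
Others bid (22, 4, 4): truth gives 18, best alternative gives 0.
Others bid (4, 15, 22): truth gives 7, best alternative gives 0.
Others bid (4, 22, 15): truth gives 7, best alternative gives 0.
Others bid (15, 4, 22): truth gives 7, best alternative gives 0.
(Remaining 58 profiles checked similarly; truth is weakly best in each.)
In every case the truthful bid is at least as good as any alternative, so it is a dominant strategy.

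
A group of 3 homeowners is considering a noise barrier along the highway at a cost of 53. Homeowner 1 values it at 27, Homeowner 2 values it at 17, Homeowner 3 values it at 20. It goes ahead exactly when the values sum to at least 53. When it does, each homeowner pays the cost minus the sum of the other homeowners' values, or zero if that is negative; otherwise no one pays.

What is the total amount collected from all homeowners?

Total value 64 ≥ cost 53, so it is built.
Homeowner 1: others sum to 37; max(0, 53 - 37) = 16.
Homeowner 2: others sum to 47; max(0, 53 - 47) = 6.
Homeowner 3: others sum to 44; max(0, 53 - 44) = 9.
Total collected = 16 + 6 + 9 = 31.

31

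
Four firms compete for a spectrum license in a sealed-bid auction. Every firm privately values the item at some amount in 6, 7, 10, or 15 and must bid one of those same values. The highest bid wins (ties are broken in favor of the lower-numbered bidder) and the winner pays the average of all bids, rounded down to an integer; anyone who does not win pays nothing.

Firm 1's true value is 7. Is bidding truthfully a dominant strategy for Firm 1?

Check each profile of the others' bids and compare truth against every alternative bid.
Others bid (6, 6, 7): truth gives 1, best alternative gives 0.
Others bid (6, 7, 6): truth gives 1, best alternative gives 0.
Others bid (6, 7, 7): truth gives 1, best alternative gives 0.
Others bid (7, 6, 6): truth gives 1, best alternative gives 0.
Others bid (7, 6, 7): truth gives 1, best alternative gives 0.
Others bid (7, 7, 6): truth gives 1, best alternative gives 0.
(Remaining 58 profiles checked similarly; truth is weakly best in each.)
In every case the truthful bid is at least as good as any alternative, so it is a dominant strategy.

Yes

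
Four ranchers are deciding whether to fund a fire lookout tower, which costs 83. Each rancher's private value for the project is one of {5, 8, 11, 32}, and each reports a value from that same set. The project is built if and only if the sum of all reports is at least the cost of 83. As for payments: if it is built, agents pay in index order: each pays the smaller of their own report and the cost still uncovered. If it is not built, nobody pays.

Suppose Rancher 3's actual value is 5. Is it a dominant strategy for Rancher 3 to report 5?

Check each profile of the others' reports and compare truth against every alternative report.
Others report (11, 32, 32): truth gives 0, best alternative gives -3.
Others report (32, 11, 32): truth gives 0, best alternative gives -3.
Others report (32, 32, 11): truth gives 0, best alternative gives -3.
Others report (32, 32, 32): truth gives 0, best alternative gives -3.
Others report (5, 5, 5): truth gives 0, best alternative gives 0.
Others report (5, 5, 8): truth gives 0, best alternative gives 0.
(Remaining 58 profiles checked similarly; truth is weakly best in each.)
In every case the truthful report is at least as good as any alternative, so it is a dominant strategy.

Yes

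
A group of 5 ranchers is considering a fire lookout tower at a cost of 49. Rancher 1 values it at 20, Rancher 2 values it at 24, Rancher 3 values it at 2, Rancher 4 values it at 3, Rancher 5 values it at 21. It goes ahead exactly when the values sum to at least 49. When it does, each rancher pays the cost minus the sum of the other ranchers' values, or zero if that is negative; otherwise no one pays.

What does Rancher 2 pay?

Total value 70 ≥ cost 49, so the project is built.
The other ranchers' values sum to 46.
Cost minus that sum is 49 - 46 = 3.

3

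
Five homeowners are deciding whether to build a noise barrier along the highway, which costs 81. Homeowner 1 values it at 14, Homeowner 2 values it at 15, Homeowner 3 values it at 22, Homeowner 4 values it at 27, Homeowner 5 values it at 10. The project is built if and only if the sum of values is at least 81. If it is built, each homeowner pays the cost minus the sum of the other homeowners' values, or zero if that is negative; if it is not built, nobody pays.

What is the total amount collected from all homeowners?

53

Total value 88 ≥ cost 81, so it is built.
Homeowner 1: others sum to 74; max(0, 81 - 74) = 7.
Homeowner 2: others sum to 73; max(0, 81 - 73) = 8.
Homeowner 3: others sum to 66; max(0, 81 - 66) = 15.
Homeowner 4: others sum to 61; max(0, 81 - 61) = 20.
Homeowner 5: others sum to 78; max(0, 81 - 78) = 3.
Total collected = 7 + 8 + 15 + 20 + 3 = 53.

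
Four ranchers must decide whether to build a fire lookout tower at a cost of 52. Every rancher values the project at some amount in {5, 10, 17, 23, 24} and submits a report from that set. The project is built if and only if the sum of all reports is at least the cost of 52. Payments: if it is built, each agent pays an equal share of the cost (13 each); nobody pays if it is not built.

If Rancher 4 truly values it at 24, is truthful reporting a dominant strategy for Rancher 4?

Yes

Check each profile of the others' reports and compare truth against every alternative report.
Others report (5, 5, 23): truth gives 11, best alternative gives 11.
Others report (5, 5, 24): truth gives 11, best alternative gives 11.
Others report (5, 10, 17): truth gives 11, best alternative gives 11.
Others report (5, 10, 23): truth gives 11, best alternative gives 11.
Others report (5, 10, 24): truth gives 11, best alternative gives 11.
Others report (5, 17, 10): truth gives 11, best alternative gives 11.
(Remaining 119 profiles checked similarly; truth is weakly best in each.)
In every case the truthful report is at least as good as any alternative, so it is a dominant strategy.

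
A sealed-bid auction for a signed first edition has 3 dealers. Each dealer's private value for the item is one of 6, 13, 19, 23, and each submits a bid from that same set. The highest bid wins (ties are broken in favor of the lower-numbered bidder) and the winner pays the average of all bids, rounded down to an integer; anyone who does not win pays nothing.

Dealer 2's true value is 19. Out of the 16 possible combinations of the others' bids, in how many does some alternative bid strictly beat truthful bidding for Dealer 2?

5

Others bid (6, 6): truth gives 9; bid 13 gives 11 > 9. Violating.
Others bid (6, 13): truth gives 7; bid 13 gives 9 > 7. Violating.
Others bid (6, 23): truth gives 0; bid 23 gives 2 > 0. Violating.
Others bid (19, 6): truth gives 0; bid 23 gives 3 > 0. Violating.
Others bid (6, 19): truth gives 5; no alternative beats it.
Others bid (13, 6): truth gives 7; no alternative beats it.
(Checking all 16 profiles: 5 have a profitable deviation, 11 do not.)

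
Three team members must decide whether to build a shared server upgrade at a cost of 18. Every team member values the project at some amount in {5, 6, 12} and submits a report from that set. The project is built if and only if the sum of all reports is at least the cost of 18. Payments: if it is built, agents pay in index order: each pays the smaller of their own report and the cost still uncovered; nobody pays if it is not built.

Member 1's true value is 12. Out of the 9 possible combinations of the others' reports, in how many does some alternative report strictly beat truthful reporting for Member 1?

6

Others report (5, 12): truth gives 0; report 5 gives 7 > 0. Violating.
Others report (6, 6): truth gives 0; report 6 gives 6 > 0. Violating.
Others report (6, 12): truth gives 0; report 5 gives 7 > 0. Violating.
Others report (12, 5): truth gives 0; report 5 gives 7 > 0. Violating.
Others report (5, 5): truth gives 0; no alternative beats it.
Others report (5, 6): truth gives 0; no alternative beats it.
(Checking all 9 profiles: 6 have a profitable deviation, 3 do not.)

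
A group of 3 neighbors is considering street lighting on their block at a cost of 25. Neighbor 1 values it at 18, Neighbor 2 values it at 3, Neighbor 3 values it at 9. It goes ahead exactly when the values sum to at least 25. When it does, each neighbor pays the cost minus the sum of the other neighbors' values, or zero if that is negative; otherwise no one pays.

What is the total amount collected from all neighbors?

17

Total value 30 ≥ cost 25, so it is built.
Neighbor 1: others sum to 12; max(0, 25 - 12) = 13.
Neighbor 2: others sum to 27; max(0, 25 - 27) = 0.
Neighbor 3: others sum to 21; max(0, 25 - 21) = 4.
Total collected = 13 + 0 + 4 = 17.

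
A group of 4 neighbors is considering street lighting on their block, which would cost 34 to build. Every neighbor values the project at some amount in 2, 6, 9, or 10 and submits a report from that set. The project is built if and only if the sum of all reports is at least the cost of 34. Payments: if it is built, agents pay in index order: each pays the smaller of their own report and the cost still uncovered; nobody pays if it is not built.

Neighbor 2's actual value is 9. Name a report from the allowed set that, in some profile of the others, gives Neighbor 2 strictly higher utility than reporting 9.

6

Suppose Neighbor 1 reports 9, Neighbor 3 reports 9 and Neighbor 4 reports 10.
Report 9: project built, pays 9, utility 9 - 9 = 0.
Report 6: project built, pays 6, utility 9 - 6 = 3.
So reporting 6 beats truth here (3 > 0).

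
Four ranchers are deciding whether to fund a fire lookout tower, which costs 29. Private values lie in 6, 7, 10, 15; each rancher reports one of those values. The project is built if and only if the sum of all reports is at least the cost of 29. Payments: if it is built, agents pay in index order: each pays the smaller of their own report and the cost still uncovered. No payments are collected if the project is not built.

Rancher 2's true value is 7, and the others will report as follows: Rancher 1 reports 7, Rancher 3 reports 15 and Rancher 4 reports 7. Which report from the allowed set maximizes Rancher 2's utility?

6

Report 6: project built, pays 6, utility 7 - 6 = 1.
Report 7: project built, pays 7, utility 7 - 7 = 0.
Report 10: project built, pays 10, utility 7 - 10 = -3.
Report 15: project built, pays 15, utility 7 - 15 = -8.
The best choice is 6 with utility 1.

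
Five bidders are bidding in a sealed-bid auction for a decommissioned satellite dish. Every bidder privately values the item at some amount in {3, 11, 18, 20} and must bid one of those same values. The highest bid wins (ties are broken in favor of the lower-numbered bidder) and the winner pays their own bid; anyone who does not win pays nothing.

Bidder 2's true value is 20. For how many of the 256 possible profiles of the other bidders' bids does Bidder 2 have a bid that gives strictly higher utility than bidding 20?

54

Others bid (3, 3, 3, 3): truth gives 0; bid 11 gives 9 > 0. Violating.
Others bid (3, 3, 3, 11): truth gives 0; bid 11 gives 9 > 0. Violating.
Others bid (3, 3, 3, 18): truth gives 0; bid 18 gives 2 > 0. Violating.
Others bid (3, 3, 11, 3): truth gives 0; bid 11 gives 9 > 0. Violating.
Others bid (3, 3, 3, 20): truth gives 0; no alternative beats it.
Others bid (3, 3, 11, 20): truth gives 0; no alternative beats it.
(Checking all 256 profiles: 54 have a profitable deviation, 202 do not.)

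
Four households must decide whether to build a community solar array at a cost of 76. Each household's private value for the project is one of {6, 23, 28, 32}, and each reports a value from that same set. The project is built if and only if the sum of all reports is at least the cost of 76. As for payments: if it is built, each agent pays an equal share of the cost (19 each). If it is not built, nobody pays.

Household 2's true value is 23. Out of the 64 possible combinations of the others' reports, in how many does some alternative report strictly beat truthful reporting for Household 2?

Others report (6, 6, 32): truth gives 0; report 32 gives 4 > 0. Violating.
Others report (6, 23, 23): truth gives 0; report 28 gives 4 > 0. Violating.
Others report (6, 32, 6): truth gives 0; report 32 gives 4 > 0. Violating.
Others report (23, 6, 23): truth gives 0; report 28 gives 4 > 0. Violating.
Others report (6, 6, 6): truth gives 0; no alternative beats it.
Others report (6, 6, 23): truth gives 0; no alternative beats it.
(Checking all 64 profiles: 6 have a profitable deviation, 58 do not.)

6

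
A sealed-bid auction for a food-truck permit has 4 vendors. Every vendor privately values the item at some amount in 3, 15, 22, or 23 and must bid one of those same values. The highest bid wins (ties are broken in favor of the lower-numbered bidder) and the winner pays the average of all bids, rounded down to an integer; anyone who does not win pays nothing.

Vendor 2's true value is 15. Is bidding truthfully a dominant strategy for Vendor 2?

Consider the case where Vendor 1 bids 3, Vendor 3 bids 3 and Vendor 4 bids 22.
Truthful bid 15: loses, pays 0, utility 0.
Bid 22 instead: wins, pays 12, utility 15 - 12 = 3.
Since 3 > 0, bidding 22 is strictly better here, so truthful bidding is not dominant.

No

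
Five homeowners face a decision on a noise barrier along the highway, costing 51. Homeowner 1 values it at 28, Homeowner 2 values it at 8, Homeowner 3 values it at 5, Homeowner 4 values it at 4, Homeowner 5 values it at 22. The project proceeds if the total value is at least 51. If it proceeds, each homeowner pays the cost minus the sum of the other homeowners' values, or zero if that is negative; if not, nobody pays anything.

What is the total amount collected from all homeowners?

Total value 67 ≥ cost 51, so it is built.
Homeowner 1: others sum to 39; max(0, 51 - 39) = 12.
Homeowner 2: others sum to 59; max(0, 51 - 59) = 0.
Homeowner 3: others sum to 62; max(0, 51 - 62) = 0.
Homeowner 4: others sum to 63; max(0, 51 - 63) = 0.
Homeowner 5: others sum to 45; max(0, 51 - 45) = 6.
Total collected = 12 + 0 + 0 + 0 + 6 = 18.

18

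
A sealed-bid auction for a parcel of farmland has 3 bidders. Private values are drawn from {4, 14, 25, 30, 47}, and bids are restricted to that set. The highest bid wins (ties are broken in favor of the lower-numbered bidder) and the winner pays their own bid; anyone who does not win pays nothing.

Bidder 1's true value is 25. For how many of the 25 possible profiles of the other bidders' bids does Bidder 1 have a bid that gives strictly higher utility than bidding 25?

Others bid (4, 4): truth gives 0; bid 4 gives 21 > 0. Violating.
Others bid (4, 14): truth gives 0; bid 14 gives 11 > 0. Violating.
Others bid (14, 4): truth gives 0; bid 14 gives 11 > 0. Violating.
Others bid (14, 14): truth gives 0; bid 14 gives 11 > 0. Violating.
Others bid (4, 25): truth gives 0; no alternative beats it.
Others bid (4, 30): truth gives 0; no alternative beats it.
(Checking all 25 profiles: 4 have a profitable deviation, 21 do not.)

4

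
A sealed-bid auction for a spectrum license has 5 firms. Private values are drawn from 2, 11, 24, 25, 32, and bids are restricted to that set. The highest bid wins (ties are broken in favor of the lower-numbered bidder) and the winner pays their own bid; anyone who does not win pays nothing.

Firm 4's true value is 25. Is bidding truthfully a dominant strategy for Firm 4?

No

Consider the case where Firm 1 bids 2, Firm 2 bids 2, Firm 3 bids 2 and Firm 5 bids 2.
Truthful bid 25: wins, pays 25, utility 25 - 25 = 0.
Bid 11 instead: wins, pays 11, utility 25 - 11 = 14.
Since 14 > 0, bidding 11 is strictly better here, so truthful bidding is not dominant.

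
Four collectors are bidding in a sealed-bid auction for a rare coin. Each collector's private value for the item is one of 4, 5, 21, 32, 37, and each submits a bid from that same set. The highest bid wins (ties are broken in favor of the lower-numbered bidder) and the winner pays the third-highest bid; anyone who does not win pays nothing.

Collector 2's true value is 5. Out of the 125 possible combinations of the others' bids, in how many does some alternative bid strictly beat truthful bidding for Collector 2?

9

Others bid (4, 4, 21): truth gives 0; bid 21 gives 1 > 0. Violating.
Others bid (4, 4, 32): truth gives 0; bid 32 gives 1 > 0. Violating.
Others bid (4, 4, 37): truth gives 0; bid 37 gives 1 > 0. Violating.
Others bid (4, 21, 4): truth gives 0; bid 21 gives 1 > 0. Violating.
Others bid (4, 4, 4): truth gives 1; no alternative beats it.
Others bid (4, 4, 5): truth gives 1; no alternative beats it.
(Checking all 125 profiles: 9 have a profitable deviation, 116 do not.)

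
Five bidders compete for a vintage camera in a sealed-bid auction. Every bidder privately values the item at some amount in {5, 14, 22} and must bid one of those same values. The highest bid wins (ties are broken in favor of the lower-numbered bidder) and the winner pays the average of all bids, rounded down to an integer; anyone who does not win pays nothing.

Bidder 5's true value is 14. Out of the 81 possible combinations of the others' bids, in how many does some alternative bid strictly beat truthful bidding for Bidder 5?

14

Others bid (5, 5, 5, 14): truth gives 0; bid 22 gives 4 > 0. Violating.
Others bid (5, 5, 14, 5): truth gives 0; bid 22 gives 4 > 0. Violating.
Others bid (5, 5, 14, 14): truth gives 0; bid 22 gives 2 > 0. Violating.
Others bid (5, 14, 5, 5): truth gives 0; bid 22 gives 4 > 0. Violating.
Others bid (5, 5, 5, 5): truth gives 8; no alternative beats it.
Others bid (5, 5, 5, 22): truth gives 0; no alternative beats it.
(Checking all 81 profiles: 14 have a profitable deviation, 67 do not.)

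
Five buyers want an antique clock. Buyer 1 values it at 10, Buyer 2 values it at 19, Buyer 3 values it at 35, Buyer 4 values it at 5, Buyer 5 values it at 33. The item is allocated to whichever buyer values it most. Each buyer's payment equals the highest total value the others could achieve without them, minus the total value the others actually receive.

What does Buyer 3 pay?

Buyer 3 has the highest value and receives the item.
Without Buyer 3, the item would go to the next-highest value, 33, so the others could achieve 33.
With Buyer 3 present and winning, the others receive nothing, so their total is 0.
Payment = 33 - 0 = 33.

33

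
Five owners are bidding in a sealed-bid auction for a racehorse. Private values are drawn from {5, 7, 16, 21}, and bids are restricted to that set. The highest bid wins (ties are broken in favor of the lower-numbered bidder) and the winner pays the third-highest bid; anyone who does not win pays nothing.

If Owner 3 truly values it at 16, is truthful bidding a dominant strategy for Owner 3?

Consider the case where Owner 1 bids 5, Owner 2 bids 5, Owner 4 bids 5 and Owner 5 bids 21.
Truthful bid 16: loses, pays 0, utility 0.
Bid 21 instead: wins, pays 5, utility 16 - 5 = 11.
Since 11 > 0, bidding 21 is strictly better here, so truthful bidding is not dominant.

No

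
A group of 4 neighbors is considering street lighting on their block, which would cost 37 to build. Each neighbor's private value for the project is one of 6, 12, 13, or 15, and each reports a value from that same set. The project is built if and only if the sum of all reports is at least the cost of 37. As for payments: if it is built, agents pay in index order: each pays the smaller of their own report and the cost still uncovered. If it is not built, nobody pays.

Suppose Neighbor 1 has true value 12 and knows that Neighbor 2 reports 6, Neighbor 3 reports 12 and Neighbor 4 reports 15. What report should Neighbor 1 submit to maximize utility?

6

Report 6: project built, pays 6, utility 12 - 6 = 6.
Report 12: project built, pays 12, utility 12 - 12 = 0.
Report 13: project built, pays 13, utility 12 - 13 = -1.
Report 15: project built, pays 15, utility 12 - 15 = -3.
The best choice is 6 with utility 6.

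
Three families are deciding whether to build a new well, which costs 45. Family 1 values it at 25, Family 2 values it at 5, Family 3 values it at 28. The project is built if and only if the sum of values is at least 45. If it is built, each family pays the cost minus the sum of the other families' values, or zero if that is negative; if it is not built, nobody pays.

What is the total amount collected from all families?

27

Total value 58 ≥ cost 45, so it is built.
Family 1: others sum to 33; max(0, 45 - 33) = 12.
Family 2: others sum to 53; max(0, 45 - 53) = 0.
Family 3: others sum to 30; max(0, 45 - 30) = 15.
Total collected = 12 + 0 + 15 = 27.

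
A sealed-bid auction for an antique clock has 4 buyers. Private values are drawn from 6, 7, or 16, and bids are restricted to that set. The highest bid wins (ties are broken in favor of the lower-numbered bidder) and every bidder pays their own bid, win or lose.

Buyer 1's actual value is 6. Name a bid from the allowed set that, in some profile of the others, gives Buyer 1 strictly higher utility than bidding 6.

7

Suppose Buyer 2 bids 6, Buyer 3 bids 6 and Buyer 4 bids 7.
Bid 6: loses but pays 6, utility -6.
Bid 7: wins, pays 7, utility 6 - 7 = -1.
So bidding 7 beats truth here (-1 > -6).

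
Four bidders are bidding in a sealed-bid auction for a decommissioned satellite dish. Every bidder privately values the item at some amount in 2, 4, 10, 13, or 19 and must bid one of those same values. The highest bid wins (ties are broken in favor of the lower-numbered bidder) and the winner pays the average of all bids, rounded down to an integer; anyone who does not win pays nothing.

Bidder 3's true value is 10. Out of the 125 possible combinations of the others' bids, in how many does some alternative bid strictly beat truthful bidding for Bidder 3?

28

Others bid (2, 2, 2): truth gives 6; bid 4 gives 8 > 6. Violating.
Others bid (2, 2, 4): truth gives 6; bid 4 gives 7 > 6. Violating.
Others bid (2, 2, 13): truth gives 0; bid 13 gives 3 > 0. Violating.
Others bid (2, 4, 13): truth gives 0; bid 13 gives 2 > 0. Violating.
Others bid (2, 2, 10): truth gives 4; no alternative beats it.
Others bid (2, 2, 19): truth gives 0; no alternative beats it.
(Checking all 125 profiles: 28 have a profitable deviation, 97 do not.)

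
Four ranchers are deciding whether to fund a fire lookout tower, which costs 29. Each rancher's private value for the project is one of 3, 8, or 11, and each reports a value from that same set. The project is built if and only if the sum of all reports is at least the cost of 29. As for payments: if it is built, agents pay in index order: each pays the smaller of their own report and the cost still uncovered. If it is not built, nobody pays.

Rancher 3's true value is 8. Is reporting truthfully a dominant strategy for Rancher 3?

Consider the case where Rancher 1 reports 8, Rancher 2 reports 8 and Rancher 4 reports 11.
Truthful report 8: project built, pays 8, utility 8 - 8 = 0.
Report 3 instead: project built, pays 3, utility 8 - 3 = 5.
Since 5 > 0, reporting 3 is strictly better here, so truthful reporting is not dominant.

No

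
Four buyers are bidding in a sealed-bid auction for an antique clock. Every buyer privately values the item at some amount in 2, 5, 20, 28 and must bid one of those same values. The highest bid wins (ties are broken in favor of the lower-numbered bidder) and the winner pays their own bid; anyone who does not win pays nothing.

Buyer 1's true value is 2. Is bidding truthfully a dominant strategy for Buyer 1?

Yes

Check each profile of the others' bids and compare truth against every alternative bid.
Others bid (2, 2, 2): truth gives 0, best alternative gives -3.
Others bid (2, 2, 5): truth gives 0, best alternative gives -3.
Others bid (2, 5, 2): truth gives 0, best alternative gives -3.
Others bid (2, 5, 5): truth gives 0, best alternative gives -3.
Others bid (5, 2, 2): truth gives 0, best alternative gives -3.
Others bid (5, 2, 5): truth gives 0, best alternative gives -3.
(Remaining 58 profiles checked similarly; truth is weakly best in each.)
In every case the truthful bid is at least as good as any alternative, so it is a dominant strategy.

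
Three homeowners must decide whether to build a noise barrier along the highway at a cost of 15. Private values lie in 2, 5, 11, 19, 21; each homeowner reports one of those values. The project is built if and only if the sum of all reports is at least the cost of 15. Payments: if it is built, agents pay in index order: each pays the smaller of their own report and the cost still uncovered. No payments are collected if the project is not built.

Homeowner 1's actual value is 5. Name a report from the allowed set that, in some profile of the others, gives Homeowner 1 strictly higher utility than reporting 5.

2

Suppose Homeowner 2 reports 2 and Homeowner 3 reports 11.
Report 5: project built, pays 5, utility 5 - 5 = 0.
Report 2: project built, pays 2, utility 5 - 2 = 3.
So reporting 2 beats truth here (3 > 0).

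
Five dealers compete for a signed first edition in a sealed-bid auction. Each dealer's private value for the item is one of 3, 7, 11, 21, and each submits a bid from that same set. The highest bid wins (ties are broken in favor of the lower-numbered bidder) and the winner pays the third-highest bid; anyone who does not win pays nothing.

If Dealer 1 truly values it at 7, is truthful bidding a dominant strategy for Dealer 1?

No

Consider the case where Dealer 2 bids 3, Dealer 3 bids 3, Dealer 4 bids 3 and Dealer 5 bids 11.
Truthful bid 7: loses, pays 0, utility 0.
Bid 11 instead: wins, pays 3, utility 7 - 3 = 4.
Since 4 > 0, bidding 11 is strictly better here, so truthful bidding is not dominant.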